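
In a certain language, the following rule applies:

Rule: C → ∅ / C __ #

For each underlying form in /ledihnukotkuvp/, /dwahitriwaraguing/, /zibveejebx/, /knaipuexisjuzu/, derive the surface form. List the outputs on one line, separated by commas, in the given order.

/ledihnukotkuvp/: /p/ is the second consonant of a word-final cluster /vp/, so it deletes. → [ledihnukotkuv].
/dwahitriwaraguing/: /g/ is the second consonant of a word-final cluster /ng/, so it deletes. → [dwahitriwaraguin].
/zibveejebx/: /x/ is the second consonant of a word-final cluster /bx/, so it deletes. → [zibveejeb].
/knaipuexisjuzu/: the rule's environment is not met; surfaces unchanged as [knaipuexisjuzu].

ledihnukotkuv, dwahitriwaraguin, zibveejeb, knaipuexisjuzu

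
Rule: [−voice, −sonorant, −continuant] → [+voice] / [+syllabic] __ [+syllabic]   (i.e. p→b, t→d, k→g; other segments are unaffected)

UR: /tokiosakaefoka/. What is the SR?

Scanning /tokiosakaefoka/: /t/ at position 1 is not in the conditioning environment; /k/ is a voiceless stop between vowels /o/ and /i/, so it voices to [g]; /k/ is a voiceless stop between vowels /a/ and /a/, so it voices to [g]; /k/ is a voiceless stop between vowels /o/ and /a/, so it voices to [g].
Result: [togiosagaefoga].

togiosagaefoga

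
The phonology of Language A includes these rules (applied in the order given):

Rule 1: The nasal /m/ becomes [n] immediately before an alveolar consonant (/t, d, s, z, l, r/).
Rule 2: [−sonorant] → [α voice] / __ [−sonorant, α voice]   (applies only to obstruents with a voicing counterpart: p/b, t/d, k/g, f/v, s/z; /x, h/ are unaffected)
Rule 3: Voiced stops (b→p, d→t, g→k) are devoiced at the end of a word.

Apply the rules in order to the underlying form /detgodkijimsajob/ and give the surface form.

dedgotkijinsajop

Rule 1 (nasal place assimilation): /m/ precedes the alveolar consonant /s/, so it assimilates in place to [n]. /detgodkijimsajob/ → detgodkijinsajob.
Rule 2 (regressive voicing assimilation): /t/ precedes the voiced obstruent /g/, so it voices to [d] by assimilation. /d/ precedes the voiceless obstruent /k/, so it devoices to [t] by assimilation. /detgodkijinsajob/ → dedgotkijinsajob.
Rule 3 (final devoicing): /b/ is a voiced stop in word-final position, so it devoices to [p]. /dedgotkijinsajob/ → dedgotkijinsajop.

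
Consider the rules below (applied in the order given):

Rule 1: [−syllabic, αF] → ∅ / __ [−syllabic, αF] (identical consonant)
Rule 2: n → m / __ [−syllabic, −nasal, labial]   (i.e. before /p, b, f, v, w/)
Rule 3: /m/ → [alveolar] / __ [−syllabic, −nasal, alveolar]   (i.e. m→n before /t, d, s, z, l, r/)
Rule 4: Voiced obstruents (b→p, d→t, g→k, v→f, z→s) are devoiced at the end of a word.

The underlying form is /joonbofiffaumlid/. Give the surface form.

joombofifaunlit

Rule 1 (degemination): /ff/ is a geminate; the first /f/ deletes. /joonbofiffaumlid/ → joonbofifaumlid.
Rule 2 (nasal place assimilation): /n/ precedes the labial consonant /b/, so it assimilates in place to [m]. /joonbofifaumlid/ → joombofifaumlid.
Rule 3 (nasal place assimilation): /m/ precedes the alveolar consonant /l/, so it assimilates in place to [n]. /joombofifaumlid/ → joombofifaunlid.
Rule 4 (final devoicing): /d/ is a voiced obstruent in word-final position, so it devoices to [t]. /joombofifaunlid/ → joombofifaunlit.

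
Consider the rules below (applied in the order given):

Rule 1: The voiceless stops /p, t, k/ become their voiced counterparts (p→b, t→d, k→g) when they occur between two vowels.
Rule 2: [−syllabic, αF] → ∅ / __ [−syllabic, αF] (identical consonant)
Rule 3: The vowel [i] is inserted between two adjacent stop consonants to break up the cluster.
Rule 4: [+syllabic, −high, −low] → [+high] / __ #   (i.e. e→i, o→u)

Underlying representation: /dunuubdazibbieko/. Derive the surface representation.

dunuubidazibiegu

Rule 1 (intervocalic voicing): /k/ is a voiceless stop between vowels /e/ and /o/, so it voices to [g]. /dunuubdazibbieko/ → dunuubdazibbiego.
Rule 2 (degemination): /bb/ is a geminate; the first /b/ deletes. /dunuubdazibbiego/ → dunuubdazibiego.
Rule 3 (stop-cluster i-epenthesis): /b/ and /d/ form a stop–stop cluster, so [i] is inserted between them. /dunuubdazibiego/ → dunuubidazibiego.
Rule 4 (final vowel raising): /o/ is a mid vowel in word-final position, so it raises to [u]. /dunuubidazibiego/ → dunuubidazibiegu.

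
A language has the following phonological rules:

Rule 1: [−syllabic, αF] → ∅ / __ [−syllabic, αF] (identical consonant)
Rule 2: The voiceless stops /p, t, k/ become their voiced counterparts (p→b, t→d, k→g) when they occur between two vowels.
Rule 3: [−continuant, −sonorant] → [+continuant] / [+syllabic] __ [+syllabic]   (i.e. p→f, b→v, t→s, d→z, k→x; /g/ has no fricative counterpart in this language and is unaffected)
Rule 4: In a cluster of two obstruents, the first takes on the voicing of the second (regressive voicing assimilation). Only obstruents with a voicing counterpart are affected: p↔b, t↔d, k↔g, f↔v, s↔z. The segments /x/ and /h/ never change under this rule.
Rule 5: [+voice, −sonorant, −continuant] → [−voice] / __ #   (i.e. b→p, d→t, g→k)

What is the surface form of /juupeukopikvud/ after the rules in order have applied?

juuveugovigvut

Rule 1 (degemination): no segment meets the environment; /juupeukopikvud/ is unchanged.
Rule 2 (intervocalic voicing): /p/ is a voiceless stop between vowels /u/ and /e/, so it voices to [b]. /k/ is a voiceless stop between vowels /u/ and /o/, so it voices to [g]. /p/ is a voiceless stop between vowels /o/ and /i/, so it voices to [b]. /juupeukopikvud/ → juubeugobikvud.
Rule 3 (intervocalic spirantization): /b/ is a stop between vowels /u/ and /e/, so it spirantizes to the fricative [v]. /b/ is a stop between vowels /o/ and /i/, so it spirantizes to the fricative [v]. /juubeugobikvud/ → juuveugovikvud.
Rule 4 (regressive voicing assimilation): /k/ precedes the voiced obstruent /v/, so it voices to [g] by assimilation. /juuveugovikvud/ → juuveugovigvud.
Rule 5 (final devoicing): /d/ is a voiced stop in word-final position, so it devoices to [t]. /juuveugovigvud/ → juuveugovigvut.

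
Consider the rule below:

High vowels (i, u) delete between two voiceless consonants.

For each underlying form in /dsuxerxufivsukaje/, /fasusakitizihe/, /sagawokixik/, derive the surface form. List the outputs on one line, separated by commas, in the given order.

/dsuxerxufivsukaje/: /u/ is a high vowel flanked by voiceless consonants /s/ and /x/, so it deletes. /u/ is a high vowel flanked by voiceless consonants /x/ and /f/, so it deletes. /u/ is a high vowel flanked by voiceless consonants /s/ and /k/, so it deletes. → [dsxerxfivskaje].
/fasusakitizihe/: /u/ is a high vowel flanked by voiceless consonants /s/ and /s/, so it deletes. /i/ is a high vowel flanked by voiceless consonants /k/ and /t/, so it deletes. → [fassaktizihe].
/sagawokixik/: /i/ is a high vowel flanked by voiceless consonants /k/ and /x/, so it deletes. /i/ is a high vowel flanked by voiceless consonants /x/ and /k/, so it deletes. → [sagawokxk].

dsxerxfivskaje, fassaktizihe, sagawokxk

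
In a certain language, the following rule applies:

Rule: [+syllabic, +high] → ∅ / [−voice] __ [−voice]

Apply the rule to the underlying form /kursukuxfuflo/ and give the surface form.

kurskxfflo

/u/ is a high vowel flanked by voiceless consonants /s/ and /k/, so it deletes.
/u/ is a high vowel flanked by voiceless consonants /k/ and /x/, so it deletes.
/u/ is a high vowel flanked by voiceless consonants /f/ and /f/, so it deletes.
Surface form: [kurskxfflo].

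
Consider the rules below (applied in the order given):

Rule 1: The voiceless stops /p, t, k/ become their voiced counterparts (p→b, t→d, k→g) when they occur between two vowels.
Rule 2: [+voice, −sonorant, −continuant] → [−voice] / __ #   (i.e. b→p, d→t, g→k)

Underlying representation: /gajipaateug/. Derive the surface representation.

gajibaadeuk

Rule 1 (intervocalic voicing): /p/ is a voiceless stop between vowels /i/ and /a/, so it voices to [b]. /t/ is a voiceless stop between vowels /a/ and /e/, so it voices to [d]. /gajipaateug/ → gajibaadeug.
Rule 2 (final devoicing): /g/ is a voiced stop in word-final position, so it devoices to [k]. /gajibaadeug/ → gajibaadeuk.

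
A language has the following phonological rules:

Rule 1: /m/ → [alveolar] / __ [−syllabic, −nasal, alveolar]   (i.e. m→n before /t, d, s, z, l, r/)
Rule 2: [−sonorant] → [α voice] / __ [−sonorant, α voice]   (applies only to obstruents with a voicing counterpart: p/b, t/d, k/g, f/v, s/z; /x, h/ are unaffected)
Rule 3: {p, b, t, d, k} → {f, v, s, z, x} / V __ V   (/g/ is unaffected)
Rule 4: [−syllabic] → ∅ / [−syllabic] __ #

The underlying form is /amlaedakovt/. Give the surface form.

Rule 1 (nasal place assimilation): /m/ precedes the alveolar consonant /l/, so it assimilates in place to [n]. /amlaedakovt/ → anlaedakovt.
Rule 2 (regressive voicing assimilation): /v/ precedes the voiceless obstruent /t/, so it devoices to [f] by assimilation. /anlaedakovt/ → anlaedakoft.
Rule 3 (intervocalic spirantization): /d/ is a stop between vowels /e/ and /a/, so it spirantizes to the fricative [z]. /k/ is a stop between vowels /a/ and /o/, so it spirantizes to the fricative [x]. /anlaedakoft/ → anlaezaxoft.
Rule 4 (final cluster simplification): /t/ is the second consonant of a word-final cluster /ft/, so it deletes. /anlaezaxoft/ → anlaezaxof.

anlaezaxof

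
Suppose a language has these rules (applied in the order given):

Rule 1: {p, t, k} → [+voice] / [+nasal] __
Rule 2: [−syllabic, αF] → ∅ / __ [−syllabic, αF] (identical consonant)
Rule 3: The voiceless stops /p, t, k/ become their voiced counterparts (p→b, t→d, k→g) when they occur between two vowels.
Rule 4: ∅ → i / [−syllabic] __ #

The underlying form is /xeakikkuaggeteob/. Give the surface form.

Rule 1 (post-nasal voicing): no segment meets the environment; /xeakikkuaggeteob/ is unchanged.
Rule 2 (degemination): /kk/ is a geminate; the first /k/ deletes. /gg/ is a geminate; the first /g/ deletes. /xeakikkuaggeteob/ → xeakikuageteob.
Rule 3 (intervocalic voicing): /k/ is a voiceless stop between vowels /a/ and /i/, so it voices to [g]. /k/ is a voiceless stop between vowels /i/ and /u/, so it voices to [g]. /t/ is a voiceless stop between vowels /e/ and /e/, so it voices to [d]. /xeakikuageteob/ → xeagiguagedeob.
Rule 4 (final i-epenthesis): the form ends in the consonant /b/, so [i] is inserted word-finally. /xeagiguagedeob/ → xeagiguagedeobi.

xeagiguagedeobi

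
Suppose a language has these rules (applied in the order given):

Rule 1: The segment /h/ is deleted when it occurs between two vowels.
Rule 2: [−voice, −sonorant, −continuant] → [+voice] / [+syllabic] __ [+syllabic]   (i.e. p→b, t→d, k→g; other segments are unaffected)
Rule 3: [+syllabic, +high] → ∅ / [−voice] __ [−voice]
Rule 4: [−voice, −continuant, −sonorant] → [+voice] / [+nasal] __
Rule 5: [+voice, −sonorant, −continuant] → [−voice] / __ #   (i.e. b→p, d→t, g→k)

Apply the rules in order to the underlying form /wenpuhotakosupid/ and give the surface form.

wenbuodagosubit

Rule 1 (intervocalic h-deletion): /h/ occurs between vowels /u/ and /o/, so it deletes. /wenpuhotakosupid/ → wenpuotakosupid.
Rule 2 (intervocalic voicing): /t/ is a voiceless stop between vowels /o/ and /a/, so it voices to [d]. /k/ is a voiceless stop between vowels /a/ and /o/, so it voices to [g]. /p/ is a voiceless stop between vowels /u/ and /i/, so it voices to [b]. /wenpuotakosupid/ → wenpuodagosubid.
Rule 3 (high vowel syncope): no segment meets the environment; /wenpuodagosubid/ is unchanged.
Rule 4 (post-nasal voicing): /p/ is a voiceless stop immediately after the nasal /n/, so it voices to [b]. /wenpuodagosubid/ → wenbuodagosubid.
Rule 5 (final devoicing): /d/ is a voiced stop in word-final position, so it devoices to [t]. /wenbuodagosubid/ → wenbuodagosubit.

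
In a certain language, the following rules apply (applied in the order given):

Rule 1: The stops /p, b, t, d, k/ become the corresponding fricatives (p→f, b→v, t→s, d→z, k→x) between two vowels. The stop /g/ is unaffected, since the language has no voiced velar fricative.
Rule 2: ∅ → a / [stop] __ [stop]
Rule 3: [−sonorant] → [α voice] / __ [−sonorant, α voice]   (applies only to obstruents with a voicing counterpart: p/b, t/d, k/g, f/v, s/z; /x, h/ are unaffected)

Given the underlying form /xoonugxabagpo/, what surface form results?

Rule 1 (intervocalic spirantization): /b/ is a stop between vowels /a/ and /a/, so it spirantizes to the fricative [v]. /xoonugxabagpo/ → xoonugxavagpo.
Rule 2 (stop-cluster a-epenthesis): /g/ and /p/ form a stop–stop cluster, so [a] is inserted between them. /xoonugxavagpo/ → xoonugxavagapo.
Rule 3 (regressive voicing assimilation): /g/ precedes the voiceless obstruent /x/, so it devoices to [k] by assimilation. /xoonugxavagapo/ → xoonukxavagapo.

xoonukxavagapo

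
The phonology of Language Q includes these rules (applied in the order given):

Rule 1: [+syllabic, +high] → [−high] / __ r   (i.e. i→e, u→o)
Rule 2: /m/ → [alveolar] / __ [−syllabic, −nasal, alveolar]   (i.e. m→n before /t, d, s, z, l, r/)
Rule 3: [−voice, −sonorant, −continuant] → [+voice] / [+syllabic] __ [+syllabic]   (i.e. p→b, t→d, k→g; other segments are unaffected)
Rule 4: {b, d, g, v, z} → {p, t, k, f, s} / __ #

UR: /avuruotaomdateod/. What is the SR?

Rule 1 (pre-rhotic lowering): /u/ is a high vowel immediately before /r/, so it lowers to [o]. /avuruotaomdateod/ → avoruotaomdateod.
Rule 2 (nasal place assimilation): /m/ precedes the alveolar consonant /d/, so it assimilates in place to [n]. /avoruotaomdateod/ → avoruotaondateod.
Rule 3 (intervocalic voicing): /t/ is a voiceless stop between vowels /o/ and /a/, so it voices to [d]. /t/ is a voiceless stop between vowels /a/ and /e/, so it voices to [d]. /avoruotaondateod/ → avoruodaondadeod.
Rule 4 (final devoicing): /d/ is a voiced obstruent in word-final position, so it devoices to [t]. /avoruodaondadeod/ → avoruodaondadeot.

avoruodaondadeot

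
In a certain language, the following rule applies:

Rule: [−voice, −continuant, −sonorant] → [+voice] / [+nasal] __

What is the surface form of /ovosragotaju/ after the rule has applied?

ovosragotaju

No segment of /ovosragotaju/ meets the structural description of the rule, so the form surfaces unchanged.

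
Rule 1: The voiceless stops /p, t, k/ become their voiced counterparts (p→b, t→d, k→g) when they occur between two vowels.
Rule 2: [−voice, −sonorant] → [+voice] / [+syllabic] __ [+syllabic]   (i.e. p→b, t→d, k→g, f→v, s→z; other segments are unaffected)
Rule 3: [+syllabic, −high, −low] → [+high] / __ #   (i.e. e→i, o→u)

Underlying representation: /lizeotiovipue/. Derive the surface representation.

lizeodiovibui

Rule 1 (intervocalic voicing): /t/ is a voiceless stop between vowels /o/ and /i/, so it voices to [d]. /p/ is a voiceless stop between vowels /i/ and /u/, so it voices to [b]. /lizeotiovipue/ → lizeodiovibue.
Rule 2 (intervocalic voicing): no segment meets the environment; /lizeodiovibue/ is unchanged.
Rule 3 (final vowel raising): /e/ is a mid vowel in word-final position, so it raises to [i]. /lizeodiovibue/ → lizeodiovibui.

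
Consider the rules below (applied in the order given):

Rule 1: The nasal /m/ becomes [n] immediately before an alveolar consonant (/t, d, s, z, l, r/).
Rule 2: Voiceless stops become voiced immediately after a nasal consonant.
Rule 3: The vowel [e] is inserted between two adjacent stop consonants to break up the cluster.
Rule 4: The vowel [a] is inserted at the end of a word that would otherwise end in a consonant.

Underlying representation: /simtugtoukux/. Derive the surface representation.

sindugetoukuxa

Rule 1 (nasal place assimilation): /m/ precedes the alveolar consonant /t/, so it assimilates in place to [n]. /simtugtoukux/ → sintugtoukux.
Rule 2 (post-nasal voicing): /t/ is a voiceless stop immediately after the nasal /n/, so it voices to [d]. /sintugtoukux/ → sindugtoukux.
Rule 3 (stop-cluster e-epenthesis): /g/ and /t/ form a stop–stop cluster, so [e] is inserted between them. /sindugtoukux/ → sindugetoukux.
Rule 4 (final a-epenthesis): the form ends in the consonant /x/, so [a] is inserted word-finally. /sindugetoukux/ → sindugetoukuxa.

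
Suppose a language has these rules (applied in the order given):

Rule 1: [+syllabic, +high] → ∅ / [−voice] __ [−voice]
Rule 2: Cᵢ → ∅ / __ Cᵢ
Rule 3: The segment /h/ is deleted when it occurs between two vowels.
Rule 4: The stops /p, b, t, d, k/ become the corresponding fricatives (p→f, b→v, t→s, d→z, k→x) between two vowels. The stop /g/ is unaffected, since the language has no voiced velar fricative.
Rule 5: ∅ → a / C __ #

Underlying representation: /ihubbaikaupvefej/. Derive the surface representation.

Rule 1 (high vowel syncope): no segment meets the environment; /ihubbaikaupvefej/ is unchanged.
Rule 2 (degemination): /bb/ is a geminate; the first /b/ deletes. /ihubbaikaupvefej/ → ihubaikaupvefej.
Rule 3 (intervocalic h-deletion): /h/ occurs between vowels /i/ and /u/, so it deletes. /ihubaikaupvefej/ → iubaikaupvefej.
Rule 4 (intervocalic spirantization): /b/ is a stop between vowels /u/ and /a/, so it spirantizes to the fricative [v]. /k/ is a stop between vowels /i/ and /a/, so it spirantizes to the fricative [x]. /iubaikaupvefej/ → iuvaixaupvefej.
Rule 5 (final a-epenthesis): the form ends in the consonant /j/, so [a] is inserted word-finally. /iuvaixaupvefej/ → iuvaixaupvefeja.

iuvaixaupvefeja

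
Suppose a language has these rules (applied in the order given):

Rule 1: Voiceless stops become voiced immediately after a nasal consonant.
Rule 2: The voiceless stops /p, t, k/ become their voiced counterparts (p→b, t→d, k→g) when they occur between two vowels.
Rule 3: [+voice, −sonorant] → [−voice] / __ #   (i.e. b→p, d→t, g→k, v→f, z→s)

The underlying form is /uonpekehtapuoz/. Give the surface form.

Rule 1 (post-nasal voicing): /p/ is a voiceless stop immediately after the nasal /n/, so it voices to [b]. /uonpekehtapuoz/ → uonbekehtapuoz.
Rule 2 (intervocalic voicing): /k/ is a voiceless stop between vowels /e/ and /e/, so it voices to [g]. /p/ is a voiceless stop between vowels /a/ and /u/, so it voices to [b]. /uonbekehtapuoz/ → uonbegehtabuoz.
Rule 3 (final devoicing): /z/ is a voiced obstruent in word-final position, so it devoices to [s]. /uonbegehtabuoz/ → uonbegehtabuos.

uonbegehtabuos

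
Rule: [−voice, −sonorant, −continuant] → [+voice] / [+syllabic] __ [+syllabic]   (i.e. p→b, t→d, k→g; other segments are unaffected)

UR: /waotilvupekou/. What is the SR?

waodilvubegou

/t/ is a voiceless stop between vowels /o/ and /i/, so it voices to [d].
/p/ is a voiceless stop between vowels /u/ and /e/, so it voices to [b].
/k/ is a voiceless stop between vowels /e/ and /o/, so it voices to [g].
Surface form: [waodilvubegou].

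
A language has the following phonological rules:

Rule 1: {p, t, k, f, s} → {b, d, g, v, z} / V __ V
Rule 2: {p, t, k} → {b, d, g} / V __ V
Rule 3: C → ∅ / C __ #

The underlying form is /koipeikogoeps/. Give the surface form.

Rule 1 (intervocalic voicing): /p/ is a voiceless obstruent between vowels /i/ and /e/, so it voices to [b]. /k/ is a voiceless obstruent between vowels /i/ and /o/, so it voices to [g]. /koipeikogoeps/ → koibeigogoeps.
Rule 2 (intervocalic voicing): no segment meets the environment; /koibeigogoeps/ is unchanged.
Rule 3 (final cluster simplification): /s/ is the second consonant of a word-final cluster /ps/, so it deletes. /koibeigogoeps/ → koibeigogoep.

koibeigogoep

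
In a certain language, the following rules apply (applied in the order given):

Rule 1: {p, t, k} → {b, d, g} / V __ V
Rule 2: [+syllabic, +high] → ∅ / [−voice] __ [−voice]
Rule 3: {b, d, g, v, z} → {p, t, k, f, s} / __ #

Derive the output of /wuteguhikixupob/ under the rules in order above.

Rule 1 (intervocalic voicing): /t/ is a voiceless stop between vowels /u/ and /e/, so it voices to [d]. /k/ is a voiceless stop between vowels /i/ and /i/, so it voices to [g]. /p/ is a voiceless stop between vowels /u/ and /o/, so it voices to [b]. /wuteguhikixupob/ → wudeguhigixubob.
Rule 2 (high vowel syncope): no segment meets the environment; /wudeguhigixubob/ is unchanged.
Rule 3 (final devoicing): /b/ is a voiced obstruent in word-final position, so it devoices to [p]. /wudeguhigixubob/ → wudeguhigixubop.

wudeguhigixubop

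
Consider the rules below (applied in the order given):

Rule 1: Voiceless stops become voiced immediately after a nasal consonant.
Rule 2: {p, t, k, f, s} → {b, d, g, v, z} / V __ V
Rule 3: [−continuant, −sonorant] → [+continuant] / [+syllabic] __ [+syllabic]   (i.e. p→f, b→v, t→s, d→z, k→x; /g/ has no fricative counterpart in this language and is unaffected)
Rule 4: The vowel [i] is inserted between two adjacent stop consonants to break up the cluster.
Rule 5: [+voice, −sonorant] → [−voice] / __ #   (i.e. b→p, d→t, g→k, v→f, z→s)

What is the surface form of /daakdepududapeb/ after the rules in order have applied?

Rule 1 (post-nasal voicing): no segment meets the environment; /daakdepududapeb/ is unchanged.
Rule 2 (intervocalic voicing): /p/ is a voiceless obstruent between vowels /e/ and /u/, so it voices to [b]. /p/ is a voiceless obstruent between vowels /a/ and /e/, so it voices to [b]. /daakdepududapeb/ → daakdebududabeb.
Rule 3 (intervocalic spirantization): /b/ is a stop between vowels /e/ and /u/, so it spirantizes to the fricative [v]. /d/ is a stop between vowels /u/ and /u/, so it spirantizes to the fricative [z]. /d/ is a stop between vowels /u/ and /a/, so it spirantizes to the fricative [z]. /b/ is a stop between vowels /a/ and /e/, so it spirantizes to the fricative [v]. /daakdebududabeb/ → daakdevuzuzaveb.
Rule 4 (stop-cluster i-epenthesis): /k/ and /d/ form a stop–stop cluster, so [i] is inserted between them. /daakdevuzuzaveb/ → daakidevuzuzaveb.
Rule 5 (final devoicing): /b/ is a voiced obstruent in word-final position, so it devoices to [p]. /daakidevuzuzaveb/ → daakidevuzuzavep.

daakidevuzuzavep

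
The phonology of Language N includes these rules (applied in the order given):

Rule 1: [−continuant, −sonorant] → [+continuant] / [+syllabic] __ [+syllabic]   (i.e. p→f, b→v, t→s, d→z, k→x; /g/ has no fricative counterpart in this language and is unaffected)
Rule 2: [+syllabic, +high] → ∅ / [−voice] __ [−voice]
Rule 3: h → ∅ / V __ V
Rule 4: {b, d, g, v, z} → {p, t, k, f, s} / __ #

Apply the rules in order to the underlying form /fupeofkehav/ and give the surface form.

ffeofkeaf

Rule 1 (intervocalic spirantization): /p/ is a stop between vowels /u/ and /e/, so it spirantizes to the fricative [f]. /fupeofkehav/ → fufeofkehav.
Rule 2 (high vowel syncope): /u/ is a high vowel flanked by voiceless consonants /f/ and /f/, so it deletes. /fufeofkehav/ → ffeofkehav.
Rule 3 (intervocalic h-deletion): /h/ occurs between vowels /e/ and /a/, so it deletes. /ffeofkehav/ → ffeofkeav.
Rule 4 (final devoicing): /v/ is a voiced obstruent in word-final position, so it devoices to [f]. /ffeofkeav/ → ffeofkeaf.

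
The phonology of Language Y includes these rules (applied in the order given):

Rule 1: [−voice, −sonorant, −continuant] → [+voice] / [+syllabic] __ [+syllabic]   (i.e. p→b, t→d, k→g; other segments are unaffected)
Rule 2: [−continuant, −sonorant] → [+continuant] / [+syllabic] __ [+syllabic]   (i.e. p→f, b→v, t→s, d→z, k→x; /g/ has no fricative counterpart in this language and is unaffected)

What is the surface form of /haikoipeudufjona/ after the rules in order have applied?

Rule 1 (intervocalic voicing): /k/ is a voiceless stop between vowels /i/ and /o/, so it voices to [g]. /p/ is a voiceless stop between vowels /i/ and /e/, so it voices to [b]. /haikoipeudufjona/ → haigoibeudufjona.
Rule 2 (intervocalic spirantization): /b/ is a stop between vowels /i/ and /e/, so it spirantizes to the fricative [v]. /d/ is a stop between vowels /u/ and /u/, so it spirantizes to the fricative [z]. /haigoibeudufjona/ → haigoiveuzufjona.

haigoiveuzufjona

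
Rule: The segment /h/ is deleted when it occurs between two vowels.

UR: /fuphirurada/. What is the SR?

No segment of /fuphirurada/ meets the structural description of the rule, so the form surfaces unchanged.

fuphirurada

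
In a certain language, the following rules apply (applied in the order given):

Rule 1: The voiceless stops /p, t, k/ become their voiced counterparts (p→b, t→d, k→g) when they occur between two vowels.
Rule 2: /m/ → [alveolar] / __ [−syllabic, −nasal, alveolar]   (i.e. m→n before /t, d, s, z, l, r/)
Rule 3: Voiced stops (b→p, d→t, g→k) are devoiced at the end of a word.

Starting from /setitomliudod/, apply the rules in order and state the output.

sedidonliudot

Rule 1 (intervocalic voicing): /t/ is a voiceless stop between vowels /e/ and /i/, so it voices to [d]. /t/ is a voiceless stop between vowels /i/ and /o/, so it voices to [d]. /setitomliudod/ → sedidomliudod.
Rule 2 (nasal place assimilation): /m/ precedes the alveolar consonant /l/, so it assimilates in place to [n]. /sedidomliudod/ → sedidonliudod.
Rule 3 (final devoicing): /d/ is a voiced stop in word-final position, so it devoices to [t]. /sedidonliudod/ → sedidonliudot.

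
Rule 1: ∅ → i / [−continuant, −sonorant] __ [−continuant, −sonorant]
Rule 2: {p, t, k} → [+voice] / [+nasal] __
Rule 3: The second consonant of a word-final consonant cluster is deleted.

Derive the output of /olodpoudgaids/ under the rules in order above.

Rule 1 (stop-cluster i-epenthesis): /d/ and /p/ form a stop–stop cluster, so [i] is inserted between them. /d/ and /g/ form a stop–stop cluster, so [i] is inserted between them. /olodpoudgaids/ → olodipoudigaids.
Rule 2 (post-nasal voicing): no segment meets the environment; /olodipoudigaids/ is unchanged.
Rule 3 (final cluster simplification): /s/ is the second consonant of a word-final cluster /ds/, so it deletes. /olodipoudigaids/ → olodipoudigaid.

olodipoudigaid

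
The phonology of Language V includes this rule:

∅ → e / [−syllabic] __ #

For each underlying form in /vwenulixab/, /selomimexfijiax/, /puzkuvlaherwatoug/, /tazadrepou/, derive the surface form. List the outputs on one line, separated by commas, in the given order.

/vwenulixab/: the form ends in the consonant /b/, so [e] is inserted word-finally. → [vwenulixabe].
/selomimexfijiax/: the form ends in the consonant /x/, so [e] is inserted word-finally. → [selomimexfijiaxe].
/puzkuvlaherwatoug/: the form ends in the consonant /g/, so [e] is inserted word-finally. → [puzkuvlaherwatouge].
/tazadrepou/: the rule's environment is not met; surfaces unchanged as [tazadrepou].

vwenulixabe, selomimexfijiaxe, puzkuvlaherwatouge, tazadrepou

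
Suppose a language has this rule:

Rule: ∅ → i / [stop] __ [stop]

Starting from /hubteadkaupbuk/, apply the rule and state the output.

/b/ and /t/ form a stop–stop cluster, so [i] is inserted between them.
/d/ and /k/ form a stop–stop cluster, so [i] is inserted between them.
/p/ and /b/ form a stop–stop cluster, so [i] is inserted between them.
Surface form: [hubiteadikaupibuk].

hubiteadikaupibuk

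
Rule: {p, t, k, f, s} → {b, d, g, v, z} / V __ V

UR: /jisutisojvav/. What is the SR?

/s/ is a voiceless obstruent between vowels /i/ and /u/, so it voices to [z].
/t/ is a voiceless obstruent between vowels /u/ and /i/, so it voices to [d].
/s/ is a voiceless obstruent between vowels /i/ and /o/, so it voices to [z].
Surface form: [jizudizojvav].

jizudizojvav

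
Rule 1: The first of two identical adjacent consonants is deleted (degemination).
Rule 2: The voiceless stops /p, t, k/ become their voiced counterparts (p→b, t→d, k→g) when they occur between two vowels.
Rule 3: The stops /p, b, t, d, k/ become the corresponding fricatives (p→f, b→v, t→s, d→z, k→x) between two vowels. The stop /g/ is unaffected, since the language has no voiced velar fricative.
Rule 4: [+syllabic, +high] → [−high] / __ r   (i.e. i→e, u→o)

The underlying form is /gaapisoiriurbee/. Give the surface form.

gaavisoeriorbee

Rule 1 (degemination): no segment meets the environment; /gaapisoiriurbee/ is unchanged.
Rule 2 (intervocalic voicing): /p/ is a voiceless stop between vowels /a/ and /i/, so it voices to [b]. /gaapisoiriurbee/ → gaabisoiriurbee.
Rule 3 (intervocalic spirantization): /b/ is a stop between vowels /a/ and /i/, so it spirantizes to the fricative [v]. /gaabisoiriurbee/ → gaavisoiriurbee.
Rule 4 (pre-rhotic lowering): /i/ is a high vowel immediately before /r/, so it lowers to [e]. /u/ is a high vowel immediately before /r/, so it lowers to [o]. /gaavisoiriurbee/ → gaavisoeriorbee.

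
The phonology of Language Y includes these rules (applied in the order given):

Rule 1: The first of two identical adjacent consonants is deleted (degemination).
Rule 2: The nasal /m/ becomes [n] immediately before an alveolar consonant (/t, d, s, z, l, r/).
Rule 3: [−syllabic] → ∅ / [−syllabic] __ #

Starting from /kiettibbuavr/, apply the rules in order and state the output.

Rule 1 (degemination): /tt/ is a geminate; the first /t/ deletes. /bb/ is a geminate; the first /b/ deletes. /kiettibbuavr/ → kietibuavr.
Rule 2 (nasal place assimilation): no segment meets the environment; /kietibuavr/ is unchanged.
Rule 3 (final cluster simplification): /r/ is the second consonant of a word-final cluster /vr/, so it deletes. /kietibuavr/ → kietibuav.

kietibuav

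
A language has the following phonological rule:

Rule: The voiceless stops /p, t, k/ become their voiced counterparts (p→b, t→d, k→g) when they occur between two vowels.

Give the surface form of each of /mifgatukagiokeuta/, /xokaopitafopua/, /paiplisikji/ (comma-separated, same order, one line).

mifgadugagiogeuda, xogaobidafobua, paiplisikji

/mifgatukagiokeuta/: /t/ is a voiceless stop between vowels /a/ and /u/, so it voices to [d]. /k/ is a voiceless stop between vowels /u/ and /a/, so it voices to [g]. /k/ is a voiceless stop between vowels /o/ and /e/, so it voices to [g]. /t/ is a voiceless stop between vowels /u/ and /a/, so it voices to [d]. → [mifgadugagiogeuda].
/xokaopitafopua/: /k/ is a voiceless stop between vowels /o/ and /a/, so it voices to [g]. /p/ is a voiceless stop between vowels /o/ and /i/, so it voices to [b]. /t/ is a voiceless stop between vowels /i/ and /a/, so it voices to [d]. /p/ is a voiceless stop between vowels /o/ and /u/, so it voices to [b]. → [xogaobidafobua].
/paiplisikji/: the rule's environment is not met; surfaces unchanged as [paiplisikji].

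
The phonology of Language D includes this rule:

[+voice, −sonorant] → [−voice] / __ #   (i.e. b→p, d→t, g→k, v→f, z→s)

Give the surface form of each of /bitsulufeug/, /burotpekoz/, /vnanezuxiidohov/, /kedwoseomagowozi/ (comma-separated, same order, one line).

bitsulufeuk, burotpekos, vnanezuxiidohof, kedwoseomagowozi

/bitsulufeug/: /g/ is a voiced obstruent in word-final position, so it devoices to [k]. → [bitsulufeuk].
/burotpekoz/: /z/ is a voiced obstruent in word-final position, so it devoices to [s]. → [burotpekos].
/vnanezuxiidohov/: /v/ is a voiced obstruent in word-final position, so it devoices to [f]. → [vnanezuxiidohof].
/kedwoseomagowozi/: the rule's environment is not met; surfaces unchanged as [kedwoseomagowozi].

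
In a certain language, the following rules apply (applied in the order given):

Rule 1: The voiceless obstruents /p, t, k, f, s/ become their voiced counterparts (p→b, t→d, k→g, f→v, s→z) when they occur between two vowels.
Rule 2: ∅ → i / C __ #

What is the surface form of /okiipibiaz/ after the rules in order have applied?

ogiibibiazi

Rule 1 (intervocalic voicing): /k/ is a voiceless obstruent between vowels /o/ and /i/, so it voices to [g]. /p/ is a voiceless obstruent between vowels /i/ and /i/, so it voices to [b]. /okiipibiaz/ → ogiibibiaz.
Rule 2 (final i-epenthesis): the form ends in the consonant /z/, so [i] is inserted word-finally. /ogiibibiaz/ → ogiibibiazi.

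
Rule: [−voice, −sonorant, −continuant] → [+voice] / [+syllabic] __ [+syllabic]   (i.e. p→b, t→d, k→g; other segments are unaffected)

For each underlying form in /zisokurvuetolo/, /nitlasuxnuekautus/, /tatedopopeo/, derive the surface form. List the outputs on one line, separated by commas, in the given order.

zisogurvuedolo, nitlasuxnuegaudus, tadedobobeo

/zisokurvuetolo/: /k/ is a voiceless stop between vowels /o/ and /u/, so it voices to [g]. /t/ is a voiceless stop between vowels /e/ and /o/, so it voices to [d]. → [zisogurvuedolo].
/nitlasuxnuekautus/: /k/ is a voiceless stop between vowels /e/ and /a/, so it voices to [g]. /t/ is a voiceless stop between vowels /u/ and /u/, so it voices to [d]. → [nitlasuxnuegaudus].
/tatedopopeo/: /t/ is a voiceless stop between vowels /a/ and /e/, so it voices to [d]. /p/ is a voiceless stop between vowels /o/ and /o/, so it voices to [b]. /p/ is a voiceless stop between vowels /o/ and /e/, so it voices to [b]. → [tadedobobeo].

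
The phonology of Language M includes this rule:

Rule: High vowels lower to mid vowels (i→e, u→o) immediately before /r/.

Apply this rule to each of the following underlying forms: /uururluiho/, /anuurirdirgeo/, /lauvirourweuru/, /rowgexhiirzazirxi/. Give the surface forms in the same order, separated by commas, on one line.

uororluiho, anuorerdergeo, lauveroorweoru, rowgexhierzazerxi

/uururluiho/: /u/ is a high vowel immediately before /r/, so it lowers to [o]. /u/ is a high vowel immediately before /r/, so it lowers to [o]. → [uororluiho].
/anuurirdirgeo/: /u/ is a high vowel immediately before /r/, so it lowers to [o]. /i/ is a high vowel immediately before /r/, so it lowers to [e]. /i/ is a high vowel immediately before /r/, so it lowers to [e]. → [anuorerdergeo].
/lauvirourweuru/: /i/ is a high vowel immediately before /r/, so it lowers to [e]. /u/ is a high vowel immediately before /r/, so it lowers to [o]. /u/ is a high vowel immediately before /r/, so it lowers to [o]. → [lauveroorweoru].
/rowgexhiirzazirxi/: /i/ is a high vowel immediately before /r/, so it lowers to [e]. /i/ is a high vowel immediately before /r/, so it lowers to [e]. → [rowgexhierzazerxi].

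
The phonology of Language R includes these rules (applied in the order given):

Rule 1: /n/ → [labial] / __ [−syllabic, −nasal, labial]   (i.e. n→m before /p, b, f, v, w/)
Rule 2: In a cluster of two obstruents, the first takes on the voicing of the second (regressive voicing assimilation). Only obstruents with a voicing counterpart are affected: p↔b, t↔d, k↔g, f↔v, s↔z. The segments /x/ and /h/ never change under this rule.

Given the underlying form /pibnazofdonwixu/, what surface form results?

pibnazovdomwixu

Rule 1 (nasal place assimilation): /n/ precedes the labial consonant /w/, so it assimilates in place to [m]. /pibnazofdonwixu/ → pibnazofdomwixu.
Rule 2 (regressive voicing assimilation): /f/ precedes the voiced obstruent /d/, so it voices to [v] by assimilation. /pibnazofdomwixu/ → pibnazovdomwixu.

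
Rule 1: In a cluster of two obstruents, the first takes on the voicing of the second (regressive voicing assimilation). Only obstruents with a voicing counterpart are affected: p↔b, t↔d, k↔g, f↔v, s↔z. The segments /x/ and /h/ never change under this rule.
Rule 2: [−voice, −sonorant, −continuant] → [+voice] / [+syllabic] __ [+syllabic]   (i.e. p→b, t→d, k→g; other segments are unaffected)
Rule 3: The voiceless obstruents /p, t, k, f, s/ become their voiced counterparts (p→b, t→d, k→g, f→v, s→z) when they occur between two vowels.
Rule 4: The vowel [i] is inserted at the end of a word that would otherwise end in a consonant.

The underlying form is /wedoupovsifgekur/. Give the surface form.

wedoubofsivgeguri

Rule 1 (regressive voicing assimilation): /v/ precedes the voiceless obstruent /s/, so it devoices to [f] by assimilation. /f/ precedes the voiced obstruent /g/, so it voices to [v] by assimilation. /wedoupovsifgekur/ → wedoupofsivgekur.
Rule 2 (intervocalic voicing): /p/ is a voiceless stop between vowels /u/ and /o/, so it voices to [b]. /k/ is a voiceless stop between vowels /e/ and /u/, so it voices to [g]. /wedoupofsivgekur/ → wedoubofsivgegur.
Rule 3 (intervocalic voicing): no segment meets the environment; /wedoubofsivgegur/ is unchanged.
Rule 4 (final i-epenthesis): the form ends in the consonant /r/, so [i] is inserted word-finally. /wedoubofsivgegur/ → wedoubofsivgeguri.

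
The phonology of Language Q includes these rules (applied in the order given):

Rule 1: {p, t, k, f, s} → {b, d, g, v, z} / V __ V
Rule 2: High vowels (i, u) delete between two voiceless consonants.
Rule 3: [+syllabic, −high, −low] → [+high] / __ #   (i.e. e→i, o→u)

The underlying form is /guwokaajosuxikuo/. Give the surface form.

guwogaajozuxiguu

Rule 1 (intervocalic voicing): /k/ is a voiceless obstruent between vowels /o/ and /a/, so it voices to [g]. /s/ is a voiceless obstruent between vowels /o/ and /u/, so it voices to [z]. /k/ is a voiceless obstruent between vowels /i/ and /u/, so it voices to [g]. /guwokaajosuxikuo/ → guwogaajozuxiguo.
Rule 2 (high vowel syncope): no segment meets the environment; /guwogaajozuxiguo/ is unchanged.
Rule 3 (final vowel raising): /o/ is a mid vowel in word-final position, so it raises to [u]. /guwogaajozuxiguo/ → guwogaajozuxiguu.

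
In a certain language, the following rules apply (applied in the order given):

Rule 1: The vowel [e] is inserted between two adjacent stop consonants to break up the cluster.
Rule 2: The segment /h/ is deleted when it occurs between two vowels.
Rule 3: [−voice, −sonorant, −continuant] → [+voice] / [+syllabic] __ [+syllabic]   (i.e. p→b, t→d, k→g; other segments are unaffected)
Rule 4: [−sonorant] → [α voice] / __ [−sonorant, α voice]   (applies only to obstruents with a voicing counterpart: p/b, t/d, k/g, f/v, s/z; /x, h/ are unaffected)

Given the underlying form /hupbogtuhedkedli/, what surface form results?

hubebogeduedegedli

Rule 1 (stop-cluster e-epenthesis): /p/ and /b/ form a stop–stop cluster, so [e] is inserted between them. /g/ and /t/ form a stop–stop cluster, so [e] is inserted between them. /d/ and /k/ form a stop–stop cluster, so [e] is inserted between them. /hupbogtuhedkedli/ → hupebogetuhedekedli.
Rule 2 (intervocalic h-deletion): /h/ occurs between vowels /u/ and /e/, so it deletes. /hupebogetuhedekedli/ → hupebogetuedekedli.
Rule 3 (intervocalic voicing): /p/ is a voiceless stop between vowels /u/ and /e/, so it voices to [b]. /t/ is a voiceless stop between vowels /e/ and /u/, so it voices to [d]. /k/ is a voiceless stop between vowels /e/ and /e/, so it voices to [g]. /hupebogetuedekedli/ → hubebogeduedegedli.
Rule 4 (regressive voicing assimilation): no segment meets the environment; /hubebogeduedegedli/ is unchanged.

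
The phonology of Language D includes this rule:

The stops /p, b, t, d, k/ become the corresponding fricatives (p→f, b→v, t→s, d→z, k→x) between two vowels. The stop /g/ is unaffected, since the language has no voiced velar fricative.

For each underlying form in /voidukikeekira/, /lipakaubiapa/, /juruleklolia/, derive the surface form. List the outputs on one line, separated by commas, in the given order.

voizuxixeexira, lifaxauviafa, juruleklolia

/voidukikeekira/: /d/ is a stop between vowels /i/ and /u/, so it spirantizes to the fricative [z]. /k/ is a stop between vowels /u/ and /i/, so it spirantizes to the fricative [x]. /k/ is a stop between vowels /i/ and /e/, so it spirantizes to the fricative [x]. /k/ is a stop between vowels /e/ and /i/, so it spirantizes to the fricative [x]. → [voizuxixeexira].
/lipakaubiapa/: /p/ is a stop between vowels /i/ and /a/, so it spirantizes to the fricative [f]. /k/ is a stop between vowels /a/ and /a/, so it spirantizes to the fricative [x]. /b/ is a stop between vowels /u/ and /i/, so it spirantizes to the fricative [v]. /p/ is a stop between vowels /a/ and /a/, so it spirantizes to the fricative [f]. → [lifaxauviafa].
/juruleklolia/: the rule's environment is not met; surfaces unchanged as [juruleklolia].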